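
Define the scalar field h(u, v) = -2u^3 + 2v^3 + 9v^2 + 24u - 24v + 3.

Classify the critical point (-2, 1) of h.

local minimum

The mixed partial ∂²h/∂u∂v is 0, so the Hessian at any point is diag(h_uu, h_vv) = diag(-12u, 6(2v + 3)).
At (-2, 1): H = diag(24, 30).
Both eigenvalues are positive, so H is positive definite: a local minimum.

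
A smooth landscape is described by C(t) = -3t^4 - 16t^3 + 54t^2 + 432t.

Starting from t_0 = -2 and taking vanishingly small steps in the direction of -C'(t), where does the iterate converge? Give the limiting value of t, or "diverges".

-3

C'(t) = -12(t - 3)(t + 3)(t + 4), so C'(-2) = 120.
Gradient descent moves in the -C' direction, i.e. t is decreasing.
The nearest critical point in that direction is t = -3, where C'' = 72 > 0 (a local minimum). The iterate converges there.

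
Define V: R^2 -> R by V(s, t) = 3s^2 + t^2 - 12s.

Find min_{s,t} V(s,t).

-12

V(s,t) separates as P(s) + Q(t), so its minimum is min P + min Q.
P'(s) = 6s - 12 vanishes at s ∈ {2}; Q'(t) = 2t vanishes at t ∈ {0}.
Local minima of P (where P''>0): P(2)=-12. Local minima of Q: Q(0)=0.
So the global minimum of V is P(2) + Q(0) = -12 + 0 = -12, attained at (2, 0).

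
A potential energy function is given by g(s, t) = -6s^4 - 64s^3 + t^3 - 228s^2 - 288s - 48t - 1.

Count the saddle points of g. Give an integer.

g separates as a function of s plus a function of t, so ∇g=0 decouples.
∂g/∂s = -24(s + 1)(s + 3)(s + 4) = 0 at s ∈ {-4, -3, -1}; ∂g/∂t = 3(t - 4)(t + 4) = 0 at t ∈ {-4, 4}.
The Hessian is diagonal: diag(g_ss, g_tt). Second derivatives: g_ss(-4)=-72, g_ss(-3)=48, g_ss(-1)=-144; g_tt(-4)=-24, g_tt(4)=24.
Saddle points occur where the two diagonal entries have opposite signs: (-4, 4), (-3, -4), (-1, 4). Count: 3.

3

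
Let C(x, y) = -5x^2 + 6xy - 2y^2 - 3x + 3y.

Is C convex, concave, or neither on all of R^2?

C is quadratic, so its Hessian is the constant matrix H = [[-10, 6], [6, -4]].
det(H) = 4, tr(H) = -14.
det(H) > 0 and tr(H) < 0, so H is negative definite everywhere: concave.

concave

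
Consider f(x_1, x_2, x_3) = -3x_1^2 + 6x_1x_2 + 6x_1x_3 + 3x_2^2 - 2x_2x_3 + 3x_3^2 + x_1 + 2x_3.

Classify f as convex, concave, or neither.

f is quadratic, so its Hessian is the constant matrix H = [[-6, 6, 6], [6, 6, -2], [6, -2, 6]].
Leading principal minors: -6, -72, -768.
Neither pattern holds ⇒ H is indefinite ⇒ neither convex nor concave.

neither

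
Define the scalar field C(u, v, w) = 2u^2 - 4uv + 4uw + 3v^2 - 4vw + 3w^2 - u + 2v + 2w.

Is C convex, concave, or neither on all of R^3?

C is quadratic, so its Hessian is the constant matrix H = [[4, -4, 4], [-4, 6, -4], [4, -4, 6]].
Leading principal minors: 4, 8, 16.
All positive ⇒ H ≻ 0 ⇒ convex.

convex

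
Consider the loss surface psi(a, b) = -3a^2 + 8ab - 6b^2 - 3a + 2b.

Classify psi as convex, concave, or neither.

psi is quadratic, so its Hessian is the constant matrix H = [[-6, 8], [8, -12]].
det(H) = 8, tr(H) = -18.
det(H) > 0 and tr(H) < 0, so H is negative definite everywhere: concave.

concave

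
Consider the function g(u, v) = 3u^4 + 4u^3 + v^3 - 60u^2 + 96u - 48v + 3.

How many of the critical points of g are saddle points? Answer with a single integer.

3

g separates as a function of u plus a function of v, so ∇g=0 decouples.
∂g/∂u = 12(u - 2)(u - 1)(u + 4) = 0 at u ∈ {-4, 1, 2}; ∂g/∂v = 3(v - 4)(v + 4) = 0 at v ∈ {-4, 4}.
The Hessian is diagonal: diag(g_uu, g_vv). Second derivatives: g_uu(-4)=360, g_uu(1)=-60, g_uu(2)=72; g_vv(-4)=-24, g_vv(4)=24.
Saddle points occur where the two diagonal entries have opposite signs: (-4, -4), (1, 4), (2, -4). Count: 3.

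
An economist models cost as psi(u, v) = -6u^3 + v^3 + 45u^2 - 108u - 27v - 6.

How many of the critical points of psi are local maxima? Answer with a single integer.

psi separates as a function of u plus a function of v, so ∇psi=0 decouples.
∂psi/∂u = -18(u - 3)(u - 2) = 0 at u ∈ {2, 3}; ∂psi/∂v = 3(v - 3)(v + 3) = 0 at v ∈ {-3, 3}.
The Hessian is diagonal: diag(psi_uu, psi_vv). Second derivatives: psi_uu(2)=18, psi_uu(3)=-18; psi_vv(-3)=-18, psi_vv(3)=18.
Local maxima occur where both diagonal entries negative: (3, -3). Count: 1.

1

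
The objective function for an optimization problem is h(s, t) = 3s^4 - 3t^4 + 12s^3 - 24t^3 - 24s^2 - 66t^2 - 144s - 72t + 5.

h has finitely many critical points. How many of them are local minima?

2

h separates as a function of s plus a function of t, so ∇h=0 decouples.
∂h/∂s = 12(s - 2)(s + 2)(s + 3) = 0 at s ∈ {-3, -2, 2}; ∂h/∂t = -12(t + 1)(t + 2)(t + 3) = 0 at t ∈ {-3, -2, -1}.
The Hessian is diagonal: diag(h_ss, h_tt). Second derivatives: h_ss(-3)=60, h_ss(-2)=-48, h_ss(2)=240; h_tt(-3)=-24, h_tt(-2)=12, h_tt(-1)=-24.
Local minima occur where both diagonal entries positive: (-3, -2), (2, -2). Count: 2.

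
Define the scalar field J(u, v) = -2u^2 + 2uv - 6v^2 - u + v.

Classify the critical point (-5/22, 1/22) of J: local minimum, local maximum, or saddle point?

local maximum

The Hessian of J is constant: H = [[-4, 2], [2, -12]].
det(H) = (-4)·(-12) − 2² = 44.
det(H) > 0 and tr(H) = -16 < 0, so H is negative definite and the point is a local maximum.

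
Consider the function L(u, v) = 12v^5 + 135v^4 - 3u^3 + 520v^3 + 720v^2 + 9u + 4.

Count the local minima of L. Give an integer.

2

L separates as a function of u plus a function of v, so ∇L=0 decouples.
∂L/∂u = -9(u - 1)(u + 1) = 0 at u ∈ {-1, 1}; ∂L/∂v = 60v(v + 2)(v + 3)(v + 4) = 0 at v ∈ {-4, -3, -2, 0}.
The Hessian is diagonal: diag(L_uu, L_vv). Second derivatives: L_uu(-1)=18, L_uu(1)=-18; L_vv(-4)=-480, L_vv(-3)=180, L_vv(-2)=-240, L_vv(0)=1440.
Local minima occur where both diagonal entries positive: (-1, -3), (-1, 0). Count: 2.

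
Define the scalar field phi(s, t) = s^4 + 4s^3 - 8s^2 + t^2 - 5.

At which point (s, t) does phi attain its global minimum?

(-4, 0)

phi(s,t) separates as P(s) + Q(t) − 5, so its minimum is min P + min Q − 5.
P'(s) = 4s(s - 1)(s + 4) vanishes at s ∈ {-4, 0, 1}; Q'(t) = 2t vanishes at t ∈ {0}.
Local minima of P (where P''>0): P(-4)=-128, P(1)=-3. Local minima of Q: Q(0)=0.
So the global minimum of phi is P(-4) + Q(0) − 5 = -128 + 0 − 5 = -133, attained at (-4, 0).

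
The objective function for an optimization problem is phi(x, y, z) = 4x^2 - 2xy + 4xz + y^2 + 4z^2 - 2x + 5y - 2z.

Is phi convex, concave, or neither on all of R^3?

convex

phi is quadratic, so its Hessian is the constant matrix H = [[8, -2, 4], [-2, 2, 0], [4, 0, 8]].
Leading principal minors: 8, 12, 64.
All positive ⇒ H ≻ 0 ⇒ convex.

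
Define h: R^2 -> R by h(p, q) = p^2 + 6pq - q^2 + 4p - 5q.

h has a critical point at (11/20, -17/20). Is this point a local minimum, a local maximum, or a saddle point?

The Hessian of h is constant: H = [[2, 6], [6, -2]].
det(H) = 2·(-2) − 6² = -40.
Since det(H) < 0, H is indefinite and the critical point is a saddle point.

saddle point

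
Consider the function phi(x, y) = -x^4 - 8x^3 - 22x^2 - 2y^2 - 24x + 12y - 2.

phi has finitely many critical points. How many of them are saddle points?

1

phi separates as a function of x plus a function of y, so ∇phi=0 decouples.
∂phi/∂x = -4(x + 1)(x + 2)(x + 3) = 0 at x ∈ {-3, -2, -1}; ∂phi/∂y = -4(y - 3) = 0 at y ∈ {3}.
The Hessian is diagonal: diag(phi_xx, phi_yy). Second derivatives: phi_xx(-3)=-8, phi_xx(-2)=4, phi_xx(-1)=-8; phi_yy(3)=-4.
Saddle points occur where the two diagonal entries have opposite signs: (-2, 3). Count: 1.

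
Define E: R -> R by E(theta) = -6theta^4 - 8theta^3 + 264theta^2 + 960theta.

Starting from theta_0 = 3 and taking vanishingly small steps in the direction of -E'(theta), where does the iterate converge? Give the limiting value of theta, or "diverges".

-2

E'(theta) = -24(theta - 5)(theta + 2)(theta + 4), so E'(3) = 1680.
Gradient descent moves in the -E' direction, i.e. theta is decreasing.
The nearest critical point in that direction is theta = -2, where E'' = 336 > 0 (a local minimum). The iterate converges there.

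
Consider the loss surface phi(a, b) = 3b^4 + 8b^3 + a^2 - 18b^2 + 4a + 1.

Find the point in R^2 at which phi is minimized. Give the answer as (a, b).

phi(a,b) separates as P(a) + Q(b) + 1, so its minimum is min P + min Q + 1.
P'(a) = 2a + 4 vanishes at a ∈ {-2}; Q'(b) = 12b(b - 1)(b + 3) vanishes at b ∈ {-3, 0, 1}.
Local minima of P (where P''>0): P(-2)=-4. Local minima of Q: Q(-3)=-135, Q(1)=-7.
So the global minimum of phi is P(-2) + Q(-3) + 1 = -4 − 135 + 1 = -138, attained at (-2, -3).

(-2, -3)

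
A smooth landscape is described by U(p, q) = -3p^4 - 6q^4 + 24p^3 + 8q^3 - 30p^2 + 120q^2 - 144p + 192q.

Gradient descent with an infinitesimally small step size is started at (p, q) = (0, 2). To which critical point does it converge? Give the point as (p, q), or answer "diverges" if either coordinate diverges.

U is separable, so gradient descent decouples: p follows -∂U/∂p, q follows -∂U/∂q.
∂U/∂p = -12(p - 4)(p - 3)(p + 1); at p=0 this is -144, so p increases.
∂U/∂q = -24(q - 4)(q + 1)(q + 2); at q=2 this is 576, so q decreases.
p converges to its nearest critical value 3 (a local min of the p-part); q converges to -1. The iterate converges to (3, -1).

(3, -1)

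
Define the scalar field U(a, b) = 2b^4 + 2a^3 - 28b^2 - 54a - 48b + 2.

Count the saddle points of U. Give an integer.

U separates as a function of a plus a function of b, so ∇U=0 decouples.
∂U/∂a = 6(a - 3)(a + 3) = 0 at a ∈ {-3, 3}; ∂U/∂b = 8(b - 3)(b + 1)(b + 2) = 0 at b ∈ {-2, -1, 3}.
The Hessian is diagonal: diag(U_aa, U_bb). Second derivatives: U_aa(-3)=-36, U_aa(3)=36; U_bb(-2)=40, U_bb(-1)=-32, U_bb(3)=160.
Saddle points occur where the two diagonal entries have opposite signs: (-3, -2), (-3, 3), (3, -1). Count: 3.

3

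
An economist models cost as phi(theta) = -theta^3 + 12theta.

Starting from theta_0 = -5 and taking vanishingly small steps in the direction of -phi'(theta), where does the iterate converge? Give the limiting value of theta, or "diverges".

phi'(theta) = -3(theta - 2)(theta + 2), so phi'(-5) = -63.
Gradient descent moves in the -phi' direction, i.e. theta is increasing.
The nearest critical point in that direction is theta = -2, where phi'' = 12 > 0 (a local minimum). The iterate converges there.

-2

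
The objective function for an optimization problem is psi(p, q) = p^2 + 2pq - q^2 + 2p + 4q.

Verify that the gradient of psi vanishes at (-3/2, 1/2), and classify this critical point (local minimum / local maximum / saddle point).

∇psi = (2p + 2q + 2, 2p - 2q + 4); substituting (-3/2, 1/2) gives ∇psi = (0, 0), so (-3/2, 1/2) is indeed a critical point.
The Hessian of psi is constant: H = [[2, 2], [2, -2]].
det(H) = 2·(-2) − 2² = -8.
Since det(H) < 0, H is indefinite and the critical point is a saddle point.

saddle point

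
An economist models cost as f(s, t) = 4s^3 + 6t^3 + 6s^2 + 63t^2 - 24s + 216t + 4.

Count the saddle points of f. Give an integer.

f separates as a function of s plus a function of t, so ∇f=0 decouples.
∂f/∂s = 12(s - 1)(s + 2) = 0 at s ∈ {-2, 1}; ∂f/∂t = 18(t + 3)(t + 4) = 0 at t ∈ {-4, -3}.
The Hessian is diagonal: diag(f_ss, f_tt). Second derivatives: f_ss(-2)=-36, f_ss(1)=36; f_tt(-4)=-18, f_tt(-3)=18.
Saddle points occur where the two diagonal entries have opposite signs: (-2, -3), (1, -4). Count: 2.

2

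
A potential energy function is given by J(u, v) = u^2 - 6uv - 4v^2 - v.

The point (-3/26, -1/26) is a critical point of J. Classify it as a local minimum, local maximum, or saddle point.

The Hessian of J is constant: H = [[2, -6], [-6, -8]].
det(H) = 2·(-8) − (-6)² = -52.
Since det(H) < 0, H is indefinite and the critical point is a saddle point.

saddle point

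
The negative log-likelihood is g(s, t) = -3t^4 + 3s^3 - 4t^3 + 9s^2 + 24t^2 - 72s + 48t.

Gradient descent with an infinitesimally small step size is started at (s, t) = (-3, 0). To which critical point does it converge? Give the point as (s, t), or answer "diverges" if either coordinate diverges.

g is separable, so gradient descent decouples: s follows -∂g/∂s, t follows -∂g/∂t.
∂g/∂s = 9(s - 2)(s + 4); at s=-3 this is -45, so s increases.
∂g/∂t = -12(t - 2)(t + 1)(t + 2); at t=0 this is 48, so t decreases.
s converges to its nearest critical value 2 (a local min of the s-part); t converges to -1. The iterate converges to (2, -1).

(2, -1)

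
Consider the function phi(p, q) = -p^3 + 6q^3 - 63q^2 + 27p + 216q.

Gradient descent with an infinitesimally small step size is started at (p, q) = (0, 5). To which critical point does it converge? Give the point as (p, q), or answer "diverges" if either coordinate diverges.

(-3, 4)

phi is separable, so gradient descent decouples: p follows -∂phi/∂p, q follows -∂phi/∂q.
∂phi/∂p = -3(p - 3)(p + 3); at p=0 this is 27, so p decreases.
∂phi/∂q = 18(q - 4)(q - 3); at q=5 this is 36, so q decreases.
p converges to its nearest critical value -3 (a local min of the p-part); q converges to 4. The iterate converges to (-3, 4).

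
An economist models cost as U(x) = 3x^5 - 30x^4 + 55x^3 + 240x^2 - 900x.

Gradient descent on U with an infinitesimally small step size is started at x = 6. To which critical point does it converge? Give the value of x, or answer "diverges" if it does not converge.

U'(x) = 15(x - 5)(x - 3)(x - 2)(x + 2), so U'(6) = 1440.
Gradient descent moves in the -U' direction, i.e. x is decreasing.
The nearest critical point in that direction is x = 5, where U'' = 630 > 0 (a local minimum). The iterate converges there.

5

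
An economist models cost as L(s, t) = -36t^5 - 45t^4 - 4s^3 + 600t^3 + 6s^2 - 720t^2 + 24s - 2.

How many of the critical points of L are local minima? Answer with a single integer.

2

L separates as a function of s plus a function of t, so ∇L=0 decouples.
∂L/∂s = -12(s - 2)(s + 1) = 0 at s ∈ {-1, 2}; ∂L/∂t = -180t(t - 2)(t - 1)(t + 4) = 0 at t ∈ {-4, 0, 1, 2}.
The Hessian is diagonal: diag(L_ss, L_tt). Second derivatives: L_ss(-1)=36, L_ss(2)=-36; L_tt(-4)=21600, L_tt(0)=-1440, L_tt(1)=900, L_tt(2)=-2160.
Local minima occur where both diagonal entries positive: (-1, -4), (-1, 1). Count: 2.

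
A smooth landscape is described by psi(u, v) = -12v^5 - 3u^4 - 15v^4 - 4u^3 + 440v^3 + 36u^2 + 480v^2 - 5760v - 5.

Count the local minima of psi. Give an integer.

psi separates as a function of u plus a function of v, so ∇psi=0 decouples.
∂psi/∂u = -12u(u - 2)(u + 3) = 0 at u ∈ {-3, 0, 2}; ∂psi/∂v = -60(v - 4)(v - 2)(v + 3)(v + 4) = 0 at v ∈ {-4, -3, 2, 4}.
The Hessian is diagonal: diag(psi_uu, psi_vv). Second derivatives: psi_uu(-3)=-180, psi_uu(0)=72, psi_uu(2)=-120; psi_vv(-4)=2880, psi_vv(-3)=-2100, psi_vv(2)=3600, psi_vv(4)=-6720.
Local minima occur where both diagonal entries positive: (0, -4), (0, 2). Count: 2.

2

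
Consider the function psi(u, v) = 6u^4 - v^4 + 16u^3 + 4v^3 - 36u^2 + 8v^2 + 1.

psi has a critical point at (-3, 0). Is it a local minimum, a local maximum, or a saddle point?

local minimum

The mixed partial ∂²psi/∂u∂v is 0, so the Hessian at any point is diag(psi_uu, psi_vv) = diag(24(3u^2 + 4u - 3), 4(-3v^2 + 6v + 4)).
At (-3, 0): H = diag(288, 16).
Both eigenvalues are positive, so H is positive definite: a local minimum.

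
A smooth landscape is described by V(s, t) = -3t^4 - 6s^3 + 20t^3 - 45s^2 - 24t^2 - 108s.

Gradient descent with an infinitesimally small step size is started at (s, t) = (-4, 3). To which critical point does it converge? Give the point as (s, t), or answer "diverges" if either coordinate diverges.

V is separable, so gradient descent decouples: s follows -∂V/∂s, t follows -∂V/∂t.
∂V/∂s = -18(s + 2)(s + 3); at s=-4 this is -36, so s increases.
∂V/∂t = -12t(t - 4)(t - 1); at t=3 this is 72, so t decreases.
s converges to its nearest critical value -3 (a local min of the s-part); t converges to 1. The iterate converges to (-3, 1).

(-3, 1)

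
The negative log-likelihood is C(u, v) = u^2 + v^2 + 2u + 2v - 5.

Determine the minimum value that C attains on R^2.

C(u,v) separates as P(u) + Q(v) − 5, so its minimum is min P + min Q − 5.
P'(u) = 2u + 2 vanishes at u ∈ {-1}; Q'(v) = 2v + 2 vanishes at v ∈ {-1}.
Local minima of P (where P''>0): P(-1)=-1. Local minima of Q: Q(-1)=-1.
So the global minimum of C is P(-1) + Q(-1) − 5 = -1 − 1 − 5 = -7, attained at (-1, -1).

-7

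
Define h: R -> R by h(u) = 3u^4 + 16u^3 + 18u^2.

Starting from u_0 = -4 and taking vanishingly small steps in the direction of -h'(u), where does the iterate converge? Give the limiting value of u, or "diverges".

-3

h'(u) = 12u(u + 1)(u + 3), so h'(-4) = -144.
Gradient descent moves in the -h' direction, i.e. u is increasing.
The nearest critical point in that direction is u = -3, where h'' = 72 > 0 (a local minimum). The iterate converges there.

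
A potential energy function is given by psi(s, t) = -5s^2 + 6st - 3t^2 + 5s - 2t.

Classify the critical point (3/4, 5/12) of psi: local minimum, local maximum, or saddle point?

The Hessian of psi is constant: H = [[-10, 6], [6, -6]].
det(H) = (-10)·(-6) − 6² = 24.
det(H) > 0 and tr(H) = -16 < 0, so H is negative definite and the point is a local maximum.

local maximum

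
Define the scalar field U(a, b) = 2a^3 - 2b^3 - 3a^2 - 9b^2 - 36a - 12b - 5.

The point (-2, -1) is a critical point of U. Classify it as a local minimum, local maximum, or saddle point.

The mixed partial ∂²U/∂a∂b is 0, so the Hessian at any point is diag(U_aa, U_bb) = diag(6(2a - 1), -6(2b + 3)).
At (-2, -1): H = diag(-30, -6).
Both eigenvalues are negative, so H is negative definite: a local maximum.

local maximum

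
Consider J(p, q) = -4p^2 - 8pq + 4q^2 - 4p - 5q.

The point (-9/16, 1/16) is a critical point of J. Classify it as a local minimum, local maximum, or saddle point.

saddle point

The Hessian of J is constant: H = [[-8, -8], [-8, 8]].
det(H) = (-8)·8 − (-8)² = -128.
Since det(H) < 0, H is indefinite and the critical point is a saddle point.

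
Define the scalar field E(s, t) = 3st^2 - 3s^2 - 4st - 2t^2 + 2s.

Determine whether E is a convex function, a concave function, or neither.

The term 3st^2 is cubic, so the Hessian is not constant.
∂²E/∂t² = 6s - 4, which takes both signs as s varies (negative for sufficiently negative s). A diagonal entry of the Hessian changing sign means the Hessian is neither positive- nor negative-semidefinite on all of R^2.

neither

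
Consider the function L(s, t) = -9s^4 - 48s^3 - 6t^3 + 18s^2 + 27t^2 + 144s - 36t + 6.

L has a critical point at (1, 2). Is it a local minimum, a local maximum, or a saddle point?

The mixed partial ∂²L/∂s∂t is 0, so the Hessian at any point is diag(L_ss, L_tt) = diag(36(-3s^2 - 8s + 1), 18(-2t + 3)).
At (1, 2): H = diag(-360, -18).
Both eigenvalues are negative, so H is negative definite: a local maximum.

local maximum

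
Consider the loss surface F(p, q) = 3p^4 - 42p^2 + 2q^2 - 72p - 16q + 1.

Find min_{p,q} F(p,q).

-382

F(p,q) separates as A(p) + B(q) + 1, so its minimum is min A + min B + 1.
A'(p) = 12(p - 3)(p + 1)(p + 2) vanishes at p ∈ {-2, -1, 3}; B'(q) = 4q - 16 vanishes at q ∈ {4}.
Local minima of A (where A''>0): A(-2)=24, A(3)=-351. Local minima of B: B(4)=-32.
So the global minimum of F is A(3) + B(4) + 1 = -351 − 32 + 1 = -382, attained at (3, 4).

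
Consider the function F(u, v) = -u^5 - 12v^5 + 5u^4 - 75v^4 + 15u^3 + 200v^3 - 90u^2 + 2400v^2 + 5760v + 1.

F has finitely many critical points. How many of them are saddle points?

F separates as a function of u plus a function of v, so ∇F=0 decouples.
∂F/∂u = -5u(u - 4)(u - 3)(u + 3) = 0 at u ∈ {-3, 0, 3, 4}; ∂F/∂v = -60(v - 4)(v + 2)(v + 3)(v + 4) = 0 at v ∈ {-4, -3, -2, 4}.
The Hessian is diagonal: diag(F_uu, F_vv). Second derivatives: F_uu(-3)=630, F_uu(0)=-180, F_uu(3)=90, F_uu(4)=-140; F_vv(-4)=960, F_vv(-3)=-420, F_vv(-2)=720, F_vv(4)=-20160.
Saddle points occur where the two diagonal entries have opposite signs: (-3, -3), (-3, 4), (0, -4), (0, -2), (3, -3), (3, 4), (4, -4), (4, -2). Count: 8.

8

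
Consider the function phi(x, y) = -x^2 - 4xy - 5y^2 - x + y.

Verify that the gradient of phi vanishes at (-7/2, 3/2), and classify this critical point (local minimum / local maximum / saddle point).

local maximum

∇phi = (-2x - 4y - 1, -4x - 10y + 1); substituting (-7/2, 3/2) gives ∇phi = (0, 0), so (-7/2, 3/2) is indeed a critical point.
The Hessian of phi is constant: H = [[-2, -4], [-4, -10]].
det(H) = (-2)·(-10) − (-4)² = 4.
det(H) > 0 and tr(H) = -12 < 0, so H is negative definite and the point is a local maximum.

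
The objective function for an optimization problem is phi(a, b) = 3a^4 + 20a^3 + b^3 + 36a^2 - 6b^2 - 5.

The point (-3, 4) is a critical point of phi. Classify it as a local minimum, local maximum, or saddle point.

The mixed partial ∂²phi/∂a∂b is 0, so the Hessian at any point is diag(phi_aa, phi_bb) = diag(12(3a^2 + 10a + 6), 6(b - 2)).
At (-3, 4): H = diag(36, 12).
Both eigenvalues are positive, so H is positive definite: a local minimum.

local minimum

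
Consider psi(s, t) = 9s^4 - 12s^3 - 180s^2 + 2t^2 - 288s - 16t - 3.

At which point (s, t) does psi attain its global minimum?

psi(s,t) separates as P(s) + Q(t) − 3, so its minimum is min P + min Q − 3.
P'(s) = 36(s - 4)(s + 1)(s + 2) vanishes at s ∈ {-2, -1, 4}; Q'(t) = 4(t - 4) vanishes at t ∈ {4}.
Local minima of P (where P''>0): P(-2)=96, P(4)=-2496. Local minima of Q: Q(4)=-32.
So the global minimum of psi is P(4) + Q(4) − 3 = -2496 − 32 − 3 = -2531, attained at (4, 4).

(4, 4)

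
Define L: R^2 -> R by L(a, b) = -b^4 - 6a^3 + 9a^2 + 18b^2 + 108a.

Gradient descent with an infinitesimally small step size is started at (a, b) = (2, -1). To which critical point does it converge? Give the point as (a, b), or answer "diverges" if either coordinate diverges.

(-2, 0)

L is separable, so gradient descent decouples: a follows -∂L/∂a, b follows -∂L/∂b.
∂L/∂a = -18(a - 3)(a + 2); at a=2 this is 72, so a decreases.
∂L/∂b = -4b(b - 3)(b + 3); at b=-1 this is -32, so b increases.
a converges to its nearest critical value -2 (a local min of the a-part); b converges to 0. The iterate converges to (-2, 0).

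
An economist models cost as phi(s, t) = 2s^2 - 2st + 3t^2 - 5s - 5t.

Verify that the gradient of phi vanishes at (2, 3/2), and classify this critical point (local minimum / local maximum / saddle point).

local minimum

∇phi = (4s - 2t - 5, -2s + 6t - 5); substituting (2, 3/2) gives ∇phi = (0, 0), so (2, 3/2) is indeed a critical point.
The Hessian of phi is constant: H = [[4, -2], [-2, 6]].
det(H) = 4·6 − (-2)² = 20.
det(H) > 0 and tr(H) = 10 > 0, so H is positive definite and the point is a local minimum.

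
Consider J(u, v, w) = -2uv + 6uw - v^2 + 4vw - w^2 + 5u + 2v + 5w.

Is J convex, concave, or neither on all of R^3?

J is quadratic, so its Hessian is the constant matrix H = [[0, -2, 6], [-2, -2, 4], [6, 4, -2]].
Leading principal minors: 0, -4, -16.
Neither pattern holds ⇒ H is indefinite ⇒ neither convex nor concave.

neither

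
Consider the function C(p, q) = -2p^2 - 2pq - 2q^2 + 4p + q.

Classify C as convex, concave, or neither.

C is quadratic, so its Hessian is the constant matrix H = [[-4, -2], [-2, -4]].
det(H) = 12, tr(H) = -8.
det(H) > 0 and tr(H) < 0, so H is negative definite everywhere: concave.

concave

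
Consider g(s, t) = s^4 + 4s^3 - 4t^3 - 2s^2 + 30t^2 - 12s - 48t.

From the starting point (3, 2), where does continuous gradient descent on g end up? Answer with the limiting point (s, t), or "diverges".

(1, 1)

g is separable, so gradient descent decouples: s follows -∂g/∂s, t follows -∂g/∂t.
∂g/∂s = 4(s - 1)(s + 1)(s + 3); at s=3 this is 192, so s decreases.
∂g/∂t = -12(t - 4)(t - 1); at t=2 this is 24, so t decreases.
s converges to its nearest critical value 1 (a local min of the s-part); t converges to 1. The iterate converges to (1, 1).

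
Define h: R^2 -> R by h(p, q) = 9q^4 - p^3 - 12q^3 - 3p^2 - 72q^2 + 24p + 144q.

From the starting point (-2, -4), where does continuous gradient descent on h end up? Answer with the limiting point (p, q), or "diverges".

h is separable, so gradient descent decouples: p follows -∂h/∂p, q follows -∂h/∂q.
∂h/∂p = -3(p - 2)(p + 4); at p=-2 this is 24, so p decreases.
∂h/∂q = 36(q - 2)(q - 1)(q + 2); at q=-4 this is -2160, so q increases.
p converges to its nearest critical value -4 (a local min of the p-part); q converges to -2. The iterate converges to (-4, -2).

(-4, -2)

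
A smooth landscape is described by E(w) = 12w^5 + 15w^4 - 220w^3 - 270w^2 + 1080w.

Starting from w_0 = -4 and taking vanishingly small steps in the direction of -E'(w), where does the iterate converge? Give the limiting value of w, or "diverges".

E'(w) = 60(w - 3)(w - 1)(w + 2)(w + 3), so E'(-4) = 4200.
Gradient descent moves in the -E' direction, i.e. w is decreasing.
There is no critical point below w=-4, and E' keeps the same sign, so the iterate runs off to −∞.

diverges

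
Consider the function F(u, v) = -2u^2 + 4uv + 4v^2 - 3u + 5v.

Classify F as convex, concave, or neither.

F is quadratic, so its Hessian is the constant matrix H = [[-4, 4], [4, 8]].
det(H) = -48, tr(H) = 4.
det(H) < 0, so H is indefinite: neither convex nor concave.

neither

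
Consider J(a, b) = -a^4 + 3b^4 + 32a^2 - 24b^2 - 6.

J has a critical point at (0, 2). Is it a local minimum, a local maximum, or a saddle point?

local minimum

The mixed partial ∂²J/∂a∂b is 0, so the Hessian at any point is diag(J_aa, J_bb) = diag(4(-3a^2 + 16), 12(3b^2 - 4)).
At (0, 2): H = diag(64, 96).
Both eigenvalues are positive, so H is positive definite: a local minimum.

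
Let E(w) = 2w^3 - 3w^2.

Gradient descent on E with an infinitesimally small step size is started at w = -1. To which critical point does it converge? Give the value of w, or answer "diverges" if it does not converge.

E'(w) = 6w(w - 1), so E'(-1) = 12.
Gradient descent moves in the -E' direction, i.e. w is decreasing.
There is no critical point below w=-1, and E' keeps the same sign, so the iterate runs off to −∞.

diverges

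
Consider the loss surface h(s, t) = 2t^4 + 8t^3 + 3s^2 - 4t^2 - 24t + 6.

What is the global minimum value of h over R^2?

h(s,t) separates as P(s) + Q(t) + 6, so its minimum is min P + min Q + 6.
P'(s) = 6s vanishes at s ∈ {0}; Q'(t) = 8(t - 1)(t + 1)(t + 3) vanishes at t ∈ {-3, -1, 1}.
Local minima of P (where P''>0): P(0)=0. Local minima of Q: Q(-3)=-18, Q(1)=-18.
So the global minimum of h is P(0) + Q(-3) + 6 = 0 − 18 + 6 = -12, attained at (0, -3).

-12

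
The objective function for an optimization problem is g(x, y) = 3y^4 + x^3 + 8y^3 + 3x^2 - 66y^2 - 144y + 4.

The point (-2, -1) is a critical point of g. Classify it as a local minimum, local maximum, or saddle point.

local maximum

The mixed partial ∂²g/∂x∂y is 0, so the Hessian at any point is diag(g_xx, g_yy) = diag(6(x + 1), 12(3y^2 + 4y - 11)).
At (-2, -1): H = diag(-6, -144).
Both eigenvalues are negative, so H is negative definite: a local maximum.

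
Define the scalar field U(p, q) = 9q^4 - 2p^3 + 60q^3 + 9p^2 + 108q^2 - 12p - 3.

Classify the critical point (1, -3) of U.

The mixed partial ∂²U/∂p∂q is 0, so the Hessian at any point is diag(U_pp, U_qq) = diag(6(-2p + 3), 36(3q^2 + 10q + 6)).
At (1, -3): H = diag(6, 108).
Both eigenvalues are positive, so H is positive definite: a local minimum.

local minimum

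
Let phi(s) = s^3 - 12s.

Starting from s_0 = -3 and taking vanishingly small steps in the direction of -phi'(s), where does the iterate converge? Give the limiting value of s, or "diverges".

phi'(s) = 3(s - 2)(s + 2), so phi'(-3) = 15.
Gradient descent moves in the -phi' direction, i.e. s is decreasing.
There is no critical point below s=-3, and phi' keeps the same sign, so the iterate runs off to −∞.

diverges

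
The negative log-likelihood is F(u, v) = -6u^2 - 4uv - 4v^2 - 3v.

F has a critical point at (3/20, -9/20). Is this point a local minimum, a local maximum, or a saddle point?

The Hessian of F is constant: H = [[-12, -4], [-4, -8]].
det(H) = (-12)·(-8) − (-4)² = 80.
det(H) > 0 and tr(H) = -20 < 0, so H is negative definite and the point is a local maximum.

local maximum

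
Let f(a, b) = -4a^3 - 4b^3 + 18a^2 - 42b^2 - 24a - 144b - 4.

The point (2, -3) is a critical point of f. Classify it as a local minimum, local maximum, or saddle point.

The mixed partial ∂²f/∂a∂b is 0, so the Hessian at any point is diag(f_aa, f_bb) = diag(12(-2a + 3), -12(2b + 7)).
At (2, -3): H = diag(-12, -12).
Both eigenvalues are negative, so H is negative definite: a local maximum.

local maximum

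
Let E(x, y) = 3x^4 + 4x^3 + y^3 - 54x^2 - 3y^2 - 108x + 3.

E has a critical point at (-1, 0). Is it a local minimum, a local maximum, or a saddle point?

The mixed partial ∂²E/∂x∂y is 0, so the Hessian at any point is diag(E_xx, E_yy) = diag(12(3x^2 + 2x - 9), 6(y - 1)).
At (-1, 0): H = diag(-96, -6).
Both eigenvalues are negative, so H is negative definite: a local maximum.

local maximum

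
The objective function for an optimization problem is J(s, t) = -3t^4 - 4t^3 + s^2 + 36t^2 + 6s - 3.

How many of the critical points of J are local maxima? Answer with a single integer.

J separates as a function of s plus a function of t, so ∇J=0 decouples.
∂J/∂s = 2(s + 3) = 0 at s ∈ {-3}; ∂J/∂t = -12t(t - 2)(t + 3) = 0 at t ∈ {-3, 0, 2}.
The Hessian is diagonal: diag(J_ss, J_tt). Second derivatives: J_ss(-3)=2; J_tt(-3)=-180, J_tt(0)=72, J_tt(2)=-120.
Local maxima occur where both diagonal entries negative: none. Count: 0.

0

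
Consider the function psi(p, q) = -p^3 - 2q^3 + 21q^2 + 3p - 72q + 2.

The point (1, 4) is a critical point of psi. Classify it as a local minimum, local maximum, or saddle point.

local maximum

The mixed partial ∂²psi/∂p∂q is 0, so the Hessian at any point is diag(psi_pp, psi_qq) = diag(-6p, 6(-2q + 7)).
At (1, 4): H = diag(-6, -6).
Both eigenvalues are negative, so H is negative definite: a local maximum.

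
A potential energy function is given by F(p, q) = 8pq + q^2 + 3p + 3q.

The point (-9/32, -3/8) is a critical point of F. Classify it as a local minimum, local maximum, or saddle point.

The Hessian of F is constant: H = [[0, 8], [8, 2]].
det(H) = 0·2 − 8² = -64.
Since det(H) < 0, H is indefinite and the critical point is a saddle point.

saddle point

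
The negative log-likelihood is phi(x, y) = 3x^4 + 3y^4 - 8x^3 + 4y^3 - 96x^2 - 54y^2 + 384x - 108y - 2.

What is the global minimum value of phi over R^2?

-2253

phi(x,y) separates as P(x) + Q(y) − 2, so its minimum is min P + min Q − 2.
P'(x) = 12(x - 4)(x - 2)(x + 4) vanishes at x ∈ {-4, 2, 4}; Q'(y) = 12(y - 3)(y + 1)(y + 3) vanishes at y ∈ {-3, -1, 3}.
Local minima of P (where P''>0): P(-4)=-1792, P(4)=256. Local minima of Q: Q(-3)=-27, Q(3)=-459.
So the global minimum of phi is P(-4) + Q(3) − 2 = -1792 − 459 − 2 = -2253, attained at (-4, 3).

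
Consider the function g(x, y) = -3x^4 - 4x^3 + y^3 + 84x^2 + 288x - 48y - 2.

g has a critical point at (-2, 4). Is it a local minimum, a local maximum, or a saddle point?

local minimum

The mixed partial ∂²g/∂x∂y is 0, so the Hessian at any point is diag(g_xx, g_yy) = diag(12(-3x^2 - 2x + 14), 6y).
At (-2, 4): H = diag(72, 24).
Both eigenvalues are positive, so H is positive definite: a local minimum.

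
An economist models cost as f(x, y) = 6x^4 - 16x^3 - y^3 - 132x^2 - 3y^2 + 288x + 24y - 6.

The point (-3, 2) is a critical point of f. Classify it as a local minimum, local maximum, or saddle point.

The mixed partial ∂²f/∂x∂y is 0, so the Hessian at any point is diag(f_xx, f_yy) = diag(24(3x^2 - 4x - 11), -6(y + 1)).
At (-3, 2): H = diag(672, -18).
The eigenvalues have opposite signs, so H is indefinite: a saddle point.

saddle point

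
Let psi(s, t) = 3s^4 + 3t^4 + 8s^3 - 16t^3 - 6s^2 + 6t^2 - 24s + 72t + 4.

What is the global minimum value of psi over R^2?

-62

psi(s,t) separates as P(s) + Q(t) + 4, so its minimum is min P + min Q + 4.
P'(s) = 12(s - 1)(s + 1)(s + 2) vanishes at s ∈ {-2, -1, 1}; Q'(t) = 12(t - 3)(t - 2)(t + 1) vanishes at t ∈ {-1, 2, 3}.
Local minima of P (where P''>0): P(-2)=8, P(1)=-19. Local minima of Q: Q(-1)=-47, Q(3)=81.
So the global minimum of psi is P(1) + Q(-1) + 4 = -19 − 47 + 4 = -62, attained at (1, -1).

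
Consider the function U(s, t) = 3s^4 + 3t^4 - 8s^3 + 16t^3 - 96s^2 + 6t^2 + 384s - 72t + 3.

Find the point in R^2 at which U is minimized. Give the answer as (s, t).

(-4, 1)

U(s,t) separates as P(s) + Q(t) + 3, so its minimum is min P + min Q + 3.
P'(s) = 12(s - 4)(s - 2)(s + 4) vanishes at s ∈ {-4, 2, 4}; Q'(t) = 12(t - 1)(t + 2)(t + 3) vanishes at t ∈ {-3, -2, 1}.
Local minima of P (where P''>0): P(-4)=-1792, P(4)=256. Local minima of Q: Q(-3)=81, Q(1)=-47.
So the global minimum of U is P(-4) + Q(1) + 3 = -1792 − 47 + 3 = -1836, attained at (-4, 1).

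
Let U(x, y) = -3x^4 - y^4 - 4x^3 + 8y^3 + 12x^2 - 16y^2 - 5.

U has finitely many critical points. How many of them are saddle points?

4

U separates as a function of x plus a function of y, so ∇U=0 decouples.
∂U/∂x = -12x(x - 1)(x + 2) = 0 at x ∈ {-2, 0, 1}; ∂U/∂y = -4y(y - 4)(y - 2) = 0 at y ∈ {0, 2, 4}.
The Hessian is diagonal: diag(U_xx, U_yy). Second derivatives: U_xx(-2)=-72, U_xx(0)=24, U_xx(1)=-36; U_yy(0)=-32, U_yy(2)=16, U_yy(4)=-32.
Saddle points occur where the two diagonal entries have opposite signs: (-2, 2), (0, 0), (0, 4), (1, 2). Count: 4.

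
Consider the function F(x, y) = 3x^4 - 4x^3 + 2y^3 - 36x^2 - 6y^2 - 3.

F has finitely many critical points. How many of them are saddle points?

F separates as a function of x plus a function of y, so ∇F=0 decouples.
∂F/∂x = 12x(x - 3)(x + 2) = 0 at x ∈ {-2, 0, 3}; ∂F/∂y = 6y(y - 2) = 0 at y ∈ {0, 2}.
The Hessian is diagonal: diag(F_xx, F_yy). Second derivatives: F_xx(-2)=120, F_xx(0)=-72, F_xx(3)=180; F_yy(0)=-12, F_yy(2)=12.
Saddle points occur where the two diagonal entries have opposite signs: (-2, 0), (0, 2), (3, 0). Count: 3.

3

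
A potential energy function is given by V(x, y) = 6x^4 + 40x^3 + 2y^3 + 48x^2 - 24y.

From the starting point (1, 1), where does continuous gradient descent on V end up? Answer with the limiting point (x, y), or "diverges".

V is separable, so gradient descent decouples: x follows -∂V/∂x, y follows -∂V/∂y.
∂V/∂x = 24x(x + 1)(x + 4); at x=1 this is 240, so x decreases.
∂V/∂y = 6(y - 2)(y + 2); at y=1 this is -18, so y increases.
x converges to its nearest critical value 0 (a local min of the x-part); y converges to 2. The iterate converges to (0, 2).

(0, 2)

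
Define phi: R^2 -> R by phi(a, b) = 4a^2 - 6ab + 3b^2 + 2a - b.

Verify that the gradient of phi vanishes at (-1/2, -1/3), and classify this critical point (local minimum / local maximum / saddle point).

local minimum

∇phi = (8a - 6b + 2, -6a + 6b - 1); substituting (-1/2, -1/3) gives ∇phi = (0, 0), so (-1/2, -1/3) is indeed a critical point.
The Hessian of phi is constant: H = [[8, -6], [-6, 6]].
det(H) = 8·6 − (-6)² = 12.
det(H) > 0 and tr(H) = 14 > 0, so H is positive definite and the point is a local minimum.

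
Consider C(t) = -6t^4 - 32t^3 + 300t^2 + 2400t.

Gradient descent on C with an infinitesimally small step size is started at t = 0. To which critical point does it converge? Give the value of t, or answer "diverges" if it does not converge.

C'(t) = -24(t - 5)(t + 4)(t + 5), so C'(0) = 2400.
Gradient descent moves in the -C' direction, i.e. t is decreasing.
The nearest critical point in that direction is t = -4, where C'' = 216 > 0 (a local minimum). The iterate converges there.

-4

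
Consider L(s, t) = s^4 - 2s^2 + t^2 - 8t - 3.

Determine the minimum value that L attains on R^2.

L(s,t) separates as P(s) + Q(t) − 3, so its minimum is min P + min Q − 3.
P'(s) = 4s(s - 1)(s + 1) vanishes at s ∈ {-1, 0, 1}; Q'(t) = 2(t - 4) vanishes at t ∈ {4}.
Local minima of P (where P''>0): P(-1)=-1, P(1)=-1. Local minima of Q: Q(4)=-16.
So the global minimum of L is P(-1) + Q(4) − 3 = -1 − 16 − 3 = -20, attained at (-1, 4).

-20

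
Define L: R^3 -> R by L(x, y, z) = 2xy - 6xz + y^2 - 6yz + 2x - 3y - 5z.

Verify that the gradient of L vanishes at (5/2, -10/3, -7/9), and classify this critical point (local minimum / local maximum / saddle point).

saddle point

∇L = (2y - 6z + 2, 2x + 2y - 6z - 3, -6x - 6y - 5); substituting (5/2, -10/3, -7/9) gives ∇L = (0, 0, 0), so (5/2, -10/3, -7/9) is indeed a critical point.
The Hessian is constant: H = [[0, 2, -6], [2, 2, -6], [-6, -6, 0]].
Leading principal minors: Δ₁ = 0, Δ₂ = -4, Δ₃ = 72.
The minors fit neither the all-positive nor the alternating-sign pattern, so H is indefinite: a saddle point.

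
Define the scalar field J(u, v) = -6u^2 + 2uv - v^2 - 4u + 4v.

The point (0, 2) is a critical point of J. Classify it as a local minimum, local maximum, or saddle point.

local maximum

The Hessian of J is constant: H = [[-12, 2], [2, -2]].
det(H) = (-12)·(-2) − 2² = 20.
det(H) > 0 and tr(H) = -14 < 0, so H is negative definite and the point is a local maximum.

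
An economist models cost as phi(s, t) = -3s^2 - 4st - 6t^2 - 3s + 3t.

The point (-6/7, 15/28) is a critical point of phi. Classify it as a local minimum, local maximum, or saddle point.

The Hessian of phi is constant: H = [[-6, -4], [-4, -12]].
det(H) = (-6)·(-12) − (-4)² = 56.
det(H) > 0 and tr(H) = -18 < 0, so H is negative definite and the point is a local maximum.

local maximum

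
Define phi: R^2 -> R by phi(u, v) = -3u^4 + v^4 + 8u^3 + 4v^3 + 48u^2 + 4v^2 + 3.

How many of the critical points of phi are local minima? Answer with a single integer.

2

phi separates as a function of u plus a function of v, so ∇phi=0 decouples.
∂phi/∂u = -12u(u - 4)(u + 2) = 0 at u ∈ {-2, 0, 4}; ∂phi/∂v = 4v(v + 1)(v + 2) = 0 at v ∈ {-2, -1, 0}.
The Hessian is diagonal: diag(phi_uu, phi_vv). Second derivatives: phi_uu(-2)=-144, phi_uu(0)=96, phi_uu(4)=-288; phi_vv(-2)=8, phi_vv(-1)=-4, phi_vv(0)=8.
Local minima occur where both diagonal entries positive: (0, -2), (0, 0). Count: 2.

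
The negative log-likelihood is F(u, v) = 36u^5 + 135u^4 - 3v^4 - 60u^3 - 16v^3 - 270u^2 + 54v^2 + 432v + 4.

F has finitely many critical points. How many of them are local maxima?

F separates as a function of u plus a function of v, so ∇F=0 decouples.
∂F/∂u = 180u(u - 1)(u + 1)(u + 3) = 0 at u ∈ {-3, -1, 0, 1}; ∂F/∂v = -12(v - 3)(v + 3)(v + 4) = 0 at v ∈ {-4, -3, 3}.
The Hessian is diagonal: diag(F_uu, F_vv). Second derivatives: F_uu(-3)=-4320, F_uu(-1)=720, F_uu(0)=-540, F_uu(1)=1440; F_vv(-4)=-84, F_vv(-3)=72, F_vv(3)=-504.
Local maxima occur where both diagonal entries negative: (-3, -4), (-3, 3), (0, -4), (0, 3). Count: 4.

4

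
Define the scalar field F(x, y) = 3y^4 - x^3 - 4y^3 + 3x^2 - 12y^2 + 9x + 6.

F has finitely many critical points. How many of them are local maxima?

F separates as a function of x plus a function of y, so ∇F=0 decouples.
∂F/∂x = -3(x - 3)(x + 1) = 0 at x ∈ {-1, 3}; ∂F/∂y = 12y(y - 2)(y + 1) = 0 at y ∈ {-1, 0, 2}.
The Hessian is diagonal: diag(F_xx, F_yy). Second derivatives: F_xx(-1)=12, F_xx(3)=-12; F_yy(-1)=36, F_yy(0)=-24, F_yy(2)=72.
Local maxima occur where both diagonal entries negative: (3, 0). Count: 1.

1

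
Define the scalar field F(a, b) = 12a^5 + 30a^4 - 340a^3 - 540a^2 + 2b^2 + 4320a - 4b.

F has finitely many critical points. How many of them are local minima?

F separates as a function of a plus a function of b, so ∇F=0 decouples.
∂F/∂a = 60(a - 3)(a - 2)(a + 3)(a + 4) = 0 at a ∈ {-4, -3, 2, 3}; ∂F/∂b = 4(b - 1) = 0 at b ∈ {1}.
The Hessian is diagonal: diag(F_aa, F_bb). Second derivatives: F_aa(-4)=-2520, F_aa(-3)=1800, F_aa(2)=-1800, F_aa(3)=2520; F_bb(1)=4.
Local minima occur where both diagonal entries positive: (-3, 1), (3, 1). Count: 2.

2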